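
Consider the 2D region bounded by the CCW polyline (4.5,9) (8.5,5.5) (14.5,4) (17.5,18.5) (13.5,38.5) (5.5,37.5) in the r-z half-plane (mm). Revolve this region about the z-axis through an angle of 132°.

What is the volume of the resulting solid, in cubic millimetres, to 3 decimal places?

Volume = 8511.133 mm³

Profile (r,z), 6 vertices: (4.5,9) (8.5,5.5) (14.5,4) (17.5,18.5) (13.5,38.5) (5.5,37.5)
edge 0: (4.5,9)→(8.5,5.5)  cross = 4.5·5.5 − 8.5·9 = -51.7500; (r_i+r_j)·cross = 13·-51.7500 = -672.7500
edge 1: (8.5,5.5)→(14.5,4)  cross = 8.5·4 − 14.5·5.5 = -45.7500; (r_i+r_j)·cross = 23·-45.7500 = -1052.2500
edge 2: (14.5,4)→(17.5,18.5)  cross = 14.5·18.5 − 17.5·4 = 198.2500; (r_i+r_j)·cross = 32·198.2500 = 6344.0000
edge 3: (17.5,18.5)→(13.5,38.5)  cross = 17.5·38.5 − 13.5·18.5 = 424.0000; (r_i+r_j)·cross = 31·424.0000 = 13144.0000
edge 4: (13.5,38.5)→(5.5,37.5)  cross = 13.5·37.5 − 5.5·38.5 = 294.5000; (r_i+r_j)·cross = 19·294.5000 = 5595.5000
edge 5: (5.5,37.5)→(4.5,9)  cross = 5.5·9 − 4.5·37.5 = -119.2500; (r_i+r_j)·cross = 10·-119.2500 = -1192.5000
Σcross = 700.0000 → A = |Σcross|/2 = 350.0000 mm²
Σ(r_i+r_j)·cross = 22166.0000 → first moment M = |Σ|/6 = 3694.3333
R_c = M/A = 3694.3333/350.0000 = 10.5552 mm
θ = 132° = 2.303835 rad
V = θ·R_c·A = 2.303835·10.5552·350.0000 = 8511.133 mm³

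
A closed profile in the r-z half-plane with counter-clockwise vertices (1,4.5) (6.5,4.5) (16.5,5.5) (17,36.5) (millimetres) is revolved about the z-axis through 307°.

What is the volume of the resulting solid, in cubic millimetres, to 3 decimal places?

Volume = 14906.403 mm³

Profile (r,z), 4 vertices: (1,4.5) (6.5,4.5) (16.5,5.5) (17,36.5)
edge 0: (1,4.5)→(6.5,4.5)  cross = 1·4.5 − 6.5·4.5 = -24.7500; (r_i+r_j)·cross = 7.5·-24.7500 = -185.6250
edge 1: (6.5,4.5)→(16.5,5.5)  cross = 6.5·5.5 − 16.5·4.5 = -38.5000; (r_i+r_j)·cross = 23·-38.5000 = -885.5000
edge 2: (16.5,5.5)→(17,36.5)  cross = 16.5·36.5 − 17·5.5 = 508.7500; (r_i+r_j)·cross = 33.5·508.7500 = 17043.1250
edge 3: (17,36.5)→(1,4.5)  cross = 17·4.5 − 1·36.5 = 40.0000; (r_i+r_j)·cross = 18·40.0000 = 720.0000
Σcross = 485.5000 → A = |Σcross|/2 = 242.7500 mm²
Σ(r_i+r_j)·cross = 16692.0000 → first moment M = |Σ|/6 = 2782.0000
R_c = M/A = 2782.0000/242.7500 = 11.4604 mm
θ = 307° = 5.358161 rad
V = θ·R_c·A = 5.358161·11.4604·242.7500 = 14906.403 mm³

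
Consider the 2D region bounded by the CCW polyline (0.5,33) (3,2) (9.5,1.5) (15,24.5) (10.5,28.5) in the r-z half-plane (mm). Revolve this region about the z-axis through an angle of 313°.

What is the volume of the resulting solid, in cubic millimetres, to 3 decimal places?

Profile (r,z), 5 vertices: (0.5,33) (3,2) (9.5,1.5) (15,24.5) (10.5,28.5)
edge 0: (0.5,33)→(3,2)  cross = 0.5·2 − 3·33 = -98.0000; (r_i+r_j)·cross = 3.5·-98.0000 = -343.0000
edge 1: (3,2)→(9.5,1.5)  cross = 3·1.5 − 9.5·2 = -14.5000; (r_i+r_j)·cross = 12.5·-14.5000 = -181.2500
edge 2: (9.5,1.5)→(15,24.5)  cross = 9.5·24.5 − 15·1.5 = 210.2500; (r_i+r_j)·cross = 24.5·210.2500 = 5151.1250
edge 3: (15,24.5)→(10.5,28.5)  cross = 15·28.5 − 10.5·24.5 = 170.2500; (r_i+r_j)·cross = 25.5·170.2500 = 4341.3750
edge 4: (10.5,28.5)→(0.5,33)  cross = 10.5·33 − 0.5·28.5 = 332.2500; (r_i+r_j)·cross = 11·332.2500 = 3654.7500
Σcross = 600.2500 → A = |Σcross|/2 = 300.1250 mm²
Σ(r_i+r_j)·cross = 12623.0000 → first moment M = |Σ|/6 = 2103.8333
R_c = M/A = 2103.8333/300.1250 = 7.0099 mm
θ = 313° = 5.462881 rad
V = θ·R_c·A = 5.462881·7.0099·300.1250 = 11492.990 mm³

Volume = 11492.990 mm³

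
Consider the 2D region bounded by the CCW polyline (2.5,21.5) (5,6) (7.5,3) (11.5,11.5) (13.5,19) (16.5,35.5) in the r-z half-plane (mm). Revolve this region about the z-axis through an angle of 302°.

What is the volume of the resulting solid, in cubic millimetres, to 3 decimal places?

Profile (r,z), 6 vertices: (2.5,21.5) (5,6) (7.5,3) (11.5,11.5) (13.5,19) (16.5,35.5)
edge 0: (2.5,21.5)→(5,6)  cross = 2.5·6 − 5·21.5 = -92.5000; (r_i+r_j)·cross = 7.5·-92.5000 = -693.7500
edge 1: (5,6)→(7.5,3)  cross = 5·3 − 7.5·6 = -30.0000; (r_i+r_j)·cross = 12.5·-30.0000 = -375.0000
edge 2: (7.5,3)→(11.5,11.5)  cross = 7.5·11.5 − 11.5·3 = 51.7500; (r_i+r_j)·cross = 19·51.7500 = 983.2500
edge 3: (11.5,11.5)→(13.5,19)  cross = 11.5·19 − 13.5·11.5 = 63.2500; (r_i+r_j)·cross = 25·63.2500 = 1581.2500
edge 4: (13.5,19)→(16.5,35.5)  cross = 13.5·35.5 − 16.5·19 = 165.7500; (r_i+r_j)·cross = 30·165.7500 = 4972.5000
edge 5: (16.5,35.5)→(2.5,21.5)  cross = 16.5·21.5 − 2.5·35.5 = 266.0000; (r_i+r_j)·cross = 19·266.0000 = 5054.0000
Σcross = 424.2500 → A = |Σcross|/2 = 212.1250 mm²
Σ(r_i+r_j)·cross = 11522.2500 → first moment M = |Σ|/6 = 1920.3750
R_c = M/A = 1920.3750/212.1250 = 9.0530 mm
θ = 302° = 5.270894 rad
V = θ·R_c·A = 5.270894·9.0530·212.1250 = 10122.094 mm³

Volume = 10122.094 mm³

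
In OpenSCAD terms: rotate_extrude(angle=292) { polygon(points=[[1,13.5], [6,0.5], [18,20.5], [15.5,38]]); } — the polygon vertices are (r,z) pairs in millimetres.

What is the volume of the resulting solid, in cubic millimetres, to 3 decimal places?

Profile (r,z), 4 vertices: (1,13.5) (6,0.5) (18,20.5) (15.5,38)
edge 0: (1,13.5)→(6,0.5)  cross = 1·0.5 − 6·13.5 = -80.5000; (r_i+r_j)·cross = 7·-80.5000 = -563.5000
edge 1: (6,0.5)→(18,20.5)  cross = 6·20.5 − 18·0.5 = 114.0000; (r_i+r_j)·cross = 24·114.0000 = 2736.0000
edge 2: (18,20.5)→(15.5,38)  cross = 18·38 − 15.5·20.5 = 366.2500; (r_i+r_j)·cross = 33.5·366.2500 = 12269.3750
edge 3: (15.5,38)→(1,13.5)  cross = 15.5·13.5 − 1·38 = 171.2500; (r_i+r_j)·cross = 16.5·171.2500 = 2825.6250
Σcross = 571.0000 → A = |Σcross|/2 = 285.5000 mm²
Σ(r_i+r_j)·cross = 17267.5000 → first moment M = |Σ|/6 = 2877.9167
R_c = M/A = 2877.9167/285.5000 = 10.0803 mm
θ = 292° = 5.096361 rad
V = θ·R_c·A = 5.096361·10.0803·285.5000 = 14666.903 mm³

Volume = 14666.903 mm³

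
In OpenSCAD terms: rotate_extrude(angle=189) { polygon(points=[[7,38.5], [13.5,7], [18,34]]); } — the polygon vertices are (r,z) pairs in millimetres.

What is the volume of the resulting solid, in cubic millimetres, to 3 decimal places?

Profile (r,z), 3 vertices: (7,38.5) (13.5,7) (18,34)
edge 0: (7,38.5)→(13.5,7)  cross = 7·7 − 13.5·38.5 = -470.7500; (r_i+r_j)·cross = 20.5·-470.7500 = -9650.3750
edge 1: (13.5,7)→(18,34)  cross = 13.5·34 − 18·7 = 333.0000; (r_i+r_j)·cross = 31.5·333.0000 = 10489.5000
edge 2: (18,34)→(7,38.5)  cross = 18·38.5 − 7·34 = 455.0000; (r_i+r_j)·cross = 25·455.0000 = 11375.0000
Σcross = 317.2500 → A = |Σcross|/2 = 158.6250 mm²
Σ(r_i+r_j)·cross = 12214.1250 → first moment M = |Σ|/6 = 2035.6875
R_c = M/A = 2035.6875/158.6250 = 12.8333 mm
θ = 189° = 3.298672 rad
V = θ·R_c·A = 3.298672·12.8333·158.6250 = 6715.066 mm³

Volume = 6715.066 mm³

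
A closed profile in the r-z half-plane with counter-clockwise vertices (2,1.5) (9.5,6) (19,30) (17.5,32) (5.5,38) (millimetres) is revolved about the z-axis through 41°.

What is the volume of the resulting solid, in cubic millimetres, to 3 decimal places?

Volume = 2220.222 mm³

Profile (r,z), 5 vertices: (2,1.5) (9.5,6) (19,30) (17.5,32) (5.5,38)
edge 0: (2,1.5)→(9.5,6)  cross = 2·6 − 9.5·1.5 = -2.2500; (r_i+r_j)·cross = 11.5·-2.2500 = -25.8750
edge 1: (9.5,6)→(19,30)  cross = 9.5·30 − 19·6 = 171.0000; (r_i+r_j)·cross = 28.5·171.0000 = 4873.5000
edge 2: (19,30)→(17.5,32)  cross = 19·32 − 17.5·30 = 83.0000; (r_i+r_j)·cross = 36.5·83.0000 = 3029.5000
edge 3: (17.5,32)→(5.5,38)  cross = 17.5·38 − 5.5·32 = 489.0000; (r_i+r_j)·cross = 23·489.0000 = 11247.0000
edge 4: (5.5,38)→(2,1.5)  cross = 5.5·1.5 − 2·38 = -67.7500; (r_i+r_j)·cross = 7.5·-67.7500 = -508.1250
Σcross = 673.0000 → A = |Σcross|/2 = 336.5000 mm²
Σ(r_i+r_j)·cross = 18616.0000 → first moment M = |Σ|/6 = 3102.6667
R_c = M/A = 3102.6667/336.5000 = 9.2204 mm
θ = 41° = 0.715585 rad
V = θ·R_c·A = 0.715585·9.2204·336.5000 = 2220.222 mm³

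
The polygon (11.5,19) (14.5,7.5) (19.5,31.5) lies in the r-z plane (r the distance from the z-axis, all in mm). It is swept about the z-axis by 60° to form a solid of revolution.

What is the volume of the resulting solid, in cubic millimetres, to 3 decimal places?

Volume = 1028.392 mm³

Profile (r,z), 3 vertices: (11.5,19) (14.5,7.5) (19.5,31.5)
edge 0: (11.5,19)→(14.5,7.5)  cross = 11.5·7.5 − 14.5·19 = -189.2500; (r_i+r_j)·cross = 26·-189.2500 = -4920.5000
edge 1: (14.5,7.5)→(19.5,31.5)  cross = 14.5·31.5 − 19.5·7.5 = 310.5000; (r_i+r_j)·cross = 34·310.5000 = 10557.0000
edge 2: (19.5,31.5)→(11.5,19)  cross = 19.5·19 − 11.5·31.5 = 8.2500; (r_i+r_j)·cross = 31·8.2500 = 255.7500
Σcross = 129.5000 → A = |Σcross|/2 = 64.7500 mm²
Σ(r_i+r_j)·cross = 5892.2500 → first moment M = |Σ|/6 = 982.0417
R_c = M/A = 982.0417/64.7500 = 15.1667 mm
θ = 60° = 1.047198 rad
V = θ·R_c·A = 1.047198·15.1667·64.7500 = 1028.392 mm³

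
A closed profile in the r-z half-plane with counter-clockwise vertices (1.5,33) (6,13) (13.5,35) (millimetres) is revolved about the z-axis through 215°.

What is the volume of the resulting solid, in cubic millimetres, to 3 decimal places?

Volume = 3270.267 mm³

Profile (r,z), 3 vertices: (1.5,33) (6,13) (13.5,35)
edge 0: (1.5,33)→(6,13)  cross = 1.5·13 − 6·33 = -178.5000; (r_i+r_j)·cross = 7.5·-178.5000 = -1338.7500
edge 1: (6,13)→(13.5,35)  cross = 6·35 − 13.5·13 = 34.5000; (r_i+r_j)·cross = 19.5·34.5000 = 672.7500
edge 2: (13.5,35)→(1.5,33)  cross = 13.5·33 − 1.5·35 = 393.0000; (r_i+r_j)·cross = 15·393.0000 = 5895.0000
Σcross = 249.0000 → A = |Σcross|/2 = 124.5000 mm²
Σ(r_i+r_j)·cross = 5229.0000 → first moment M = |Σ|/6 = 871.5000
R_c = M/A = 871.5000/124.5000 = 7.0000 mm
θ = 215° = 3.752458 rad
V = θ·R_c·A = 3.752458·7.0000·124.5000 = 3270.267 mm³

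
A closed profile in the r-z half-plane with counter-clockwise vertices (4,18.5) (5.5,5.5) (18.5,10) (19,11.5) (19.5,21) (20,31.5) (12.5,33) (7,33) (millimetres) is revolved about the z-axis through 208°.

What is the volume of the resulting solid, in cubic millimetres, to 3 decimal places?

Volume = 15452.383 mm³

Profile (r,z), 8 vertices: (4,18.5) (5.5,5.5) (18.5,10) (19,11.5) (19.5,21) (20,31.5) (12.5,33) (7,33)
edge 0: (4,18.5)→(5.5,5.5)  cross = 4·5.5 − 5.5·18.5 = -79.7500; (r_i+r_j)·cross = 9.5·-79.7500 = -757.6250
edge 1: (5.5,5.5)→(18.5,10)  cross = 5.5·10 − 18.5·5.5 = -46.7500; (r_i+r_j)·cross = 24·-46.7500 = -1122.0000
edge 2: (18.5,10)→(19,11.5)  cross = 18.5·11.5 − 19·10 = 22.7500; (r_i+r_j)·cross = 37.5·22.7500 = 853.1250
edge 3: (19,11.5)→(19.5,21)  cross = 19·21 − 19.5·11.5 = 174.7500; (r_i+r_j)·cross = 38.5·174.7500 = 6727.8750
edge 4: (19.5,21)→(20,31.5)  cross = 19.5·31.5 − 20·21 = 194.2500; (r_i+r_j)·cross = 39.5·194.2500 = 7672.8750
edge 5: (20,31.5)→(12.5,33)  cross = 20·33 − 12.5·31.5 = 266.2500; (r_i+r_j)·cross = 32.5·266.2500 = 8653.1250
edge 6: (12.5,33)→(7,33)  cross = 12.5·33 − 7·33 = 181.5000; (r_i+r_j)·cross = 19.5·181.5000 = 3539.2500
edge 7: (7,33)→(4,18.5)  cross = 7·18.5 − 4·33 = -2.5000; (r_i+r_j)·cross = 11·-2.5000 = -27.5000
Σcross = 710.5000 → A = |Σcross|/2 = 355.2500 mm²
Σ(r_i+r_j)·cross = 25539.1250 → first moment M = |Σ|/6 = 4256.5208
R_c = M/A = 4256.5208/355.2500 = 11.9818 mm
θ = 208° = 3.630285 rad
V = θ·R_c·A = 3.630285·11.9818·355.2500 = 15452.383 mm³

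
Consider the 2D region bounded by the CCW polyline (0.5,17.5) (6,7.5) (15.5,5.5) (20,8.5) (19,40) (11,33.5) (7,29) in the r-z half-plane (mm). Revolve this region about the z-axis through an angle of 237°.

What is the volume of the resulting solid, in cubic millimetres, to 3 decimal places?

Profile (r,z), 7 vertices: (0.5,17.5) (6,7.5) (15.5,5.5) (20,8.5) (19,40) (11,33.5) (7,29)
edge 0: (0.5,17.5)→(6,7.5)  cross = 0.5·7.5 − 6·17.5 = -101.2500; (r_i+r_j)·cross = 6.5·-101.2500 = -658.1250
edge 1: (6,7.5)→(15.5,5.5)  cross = 6·5.5 − 15.5·7.5 = -83.2500; (r_i+r_j)·cross = 21.5·-83.2500 = -1789.8750
edge 2: (15.5,5.5)→(20,8.5)  cross = 15.5·8.5 − 20·5.5 = 21.7500; (r_i+r_j)·cross = 35.5·21.7500 = 772.1250
edge 3: (20,8.5)→(19,40)  cross = 20·40 − 19·8.5 = 638.5000; (r_i+r_j)·cross = 39·638.5000 = 24901.5000
edge 4: (19,40)→(11,33.5)  cross = 19·33.5 − 11·40 = 196.5000; (r_i+r_j)·cross = 30·196.5000 = 5895.0000
edge 5: (11,33.5)→(7,29)  cross = 11·29 − 7·33.5 = 84.5000; (r_i+r_j)·cross = 18·84.5000 = 1521.0000
edge 6: (7,29)→(0.5,17.5)  cross = 7·17.5 − 0.5·29 = 108.0000; (r_i+r_j)·cross = 7.5·108.0000 = 810.0000
Σcross = 864.7500 → A = |Σcross|/2 = 432.3750 mm²
Σ(r_i+r_j)·cross = 31451.6250 → first moment M = |Σ|/6 = 5241.9375
R_c = M/A = 5241.9375/432.3750 = 12.1236 mm
θ = 237° = 4.136430 rad
V = θ·R_c·A = 4.136430·12.1236·432.3750 = 21682.909 mm³

Volume = 21682.909 mm³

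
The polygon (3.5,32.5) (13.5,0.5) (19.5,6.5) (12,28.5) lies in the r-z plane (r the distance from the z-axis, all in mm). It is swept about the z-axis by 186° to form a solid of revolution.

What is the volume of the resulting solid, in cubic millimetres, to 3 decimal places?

Profile (r,z), 4 vertices: (3.5,32.5) (13.5,0.5) (19.5,6.5) (12,28.5)
edge 0: (3.5,32.5)→(13.5,0.5)  cross = 3.5·0.5 − 13.5·32.5 = -437.0000; (r_i+r_j)·cross = 17·-437.0000 = -7429.0000
edge 1: (13.5,0.5)→(19.5,6.5)  cross = 13.5·6.5 − 19.5·0.5 = 78.0000; (r_i+r_j)·cross = 33·78.0000 = 2574.0000
edge 2: (19.5,6.5)→(12,28.5)  cross = 19.5·28.5 − 12·6.5 = 477.7500; (r_i+r_j)·cross = 31.5·477.7500 = 15049.1250
edge 3: (12,28.5)→(3.5,32.5)  cross = 12·32.5 − 3.5·28.5 = 290.2500; (r_i+r_j)·cross = 15.5·290.2500 = 4498.8750
Σcross = 409.0000 → A = |Σcross|/2 = 204.5000 mm²
Σ(r_i+r_j)·cross = 14693.0000 → first moment M = |Σ|/6 = 2448.8333
R_c = M/A = 2448.8333/204.5000 = 11.9747 mm
θ = 186° = 3.246312 rad
V = θ·R_c·A = 3.246312·11.9747·204.5000 = 7949.678 mm³

Volume = 7949.678 mm³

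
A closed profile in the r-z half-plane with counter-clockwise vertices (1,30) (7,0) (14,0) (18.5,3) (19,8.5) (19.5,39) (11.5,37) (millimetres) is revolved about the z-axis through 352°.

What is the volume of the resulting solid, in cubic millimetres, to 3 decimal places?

Volume = 38811.422 mm³

Profile (r,z), 7 vertices: (1,30) (7,0) (14,0) (18.5,3) (19,8.5) (19.5,39) (11.5,37)
edge 0: (1,30)→(7,0)  cross = 1·0 − 7·30 = -210.0000; (r_i+r_j)·cross = 8·-210.0000 = -1680.0000
edge 1: (7,0)→(14,0)  cross = 7·0 − 14·0 = 0.0000; (r_i+r_j)·cross = 21·0.0000 = 0.0000
edge 2: (14,0)→(18.5,3)  cross = 14·3 − 18.5·0 = 42.0000; (r_i+r_j)·cross = 32.5·42.0000 = 1365.0000
edge 3: (18.5,3)→(19,8.5)  cross = 18.5·8.5 − 19·3 = 100.2500; (r_i+r_j)·cross = 37.5·100.2500 = 3759.3750
edge 4: (19,8.5)→(19.5,39)  cross = 19·39 − 19.5·8.5 = 575.2500; (r_i+r_j)·cross = 38.5·575.2500 = 22147.1250
edge 5: (19.5,39)→(11.5,37)  cross = 19.5·37 − 11.5·39 = 273.0000; (r_i+r_j)·cross = 31·273.0000 = 8463.0000
edge 6: (11.5,37)→(1,30)  cross = 11.5·30 − 1·37 = 308.0000; (r_i+r_j)·cross = 12.5·308.0000 = 3850.0000
Σcross = 1088.5000 → A = |Σcross|/2 = 544.2500 mm²
Σ(r_i+r_j)·cross = 37904.5000 → first moment M = |Σ|/6 = 6317.4167
R_c = M/A = 6317.4167/544.2500 = 11.6076 mm
θ = 352° = 6.143559 rad
V = θ·R_c·A = 6.143559·11.6076·544.2500 = 38811.422 mm³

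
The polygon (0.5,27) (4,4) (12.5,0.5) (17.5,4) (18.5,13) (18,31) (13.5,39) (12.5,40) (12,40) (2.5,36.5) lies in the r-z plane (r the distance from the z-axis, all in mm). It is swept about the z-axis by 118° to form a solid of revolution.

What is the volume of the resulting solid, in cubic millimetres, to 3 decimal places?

Volume = 11574.411 mm³

Profile (r,z), 10 vertices: (0.5,27) (4,4) (12.5,0.5) (17.5,4) (18.5,13) (18,31) (13.5,39) (12.5,40) (12,40) (2.5,36.5)
edge 0: (0.5,27)→(4,4)  cross = 0.5·4 − 4·27 = -106.0000; (r_i+r_j)·cross = 4.5·-106.0000 = -477.0000
edge 1: (4,4)→(12.5,0.5)  cross = 4·0.5 − 12.5·4 = -48.0000; (r_i+r_j)·cross = 16.5·-48.0000 = -792.0000
edge 2: (12.5,0.5)→(17.5,4)  cross = 12.5·4 − 17.5·0.5 = 41.2500; (r_i+r_j)·cross = 30·41.2500 = 1237.5000
edge 3: (17.5,4)→(18.5,13)  cross = 17.5·13 − 18.5·4 = 153.5000; (r_i+r_j)·cross = 36·153.5000 = 5526.0000
edge 4: (18.5,13)→(18,31)  cross = 18.5·31 − 18·13 = 339.5000; (r_i+r_j)·cross = 36.5·339.5000 = 12391.7500
edge 5: (18,31)→(13.5,39)  cross = 18·39 − 13.5·31 = 283.5000; (r_i+r_j)·cross = 31.5·283.5000 = 8930.2500
edge 6: (13.5,39)→(12.5,40)  cross = 13.5·40 − 12.5·39 = 52.5000; (r_i+r_j)·cross = 26·52.5000 = 1365.0000
edge 7: (12.5,40)→(12,40)  cross = 12.5·40 − 12·40 = 20.0000; (r_i+r_j)·cross = 24.5·20.0000 = 490.0000
edge 8: (12,40)→(2.5,36.5)  cross = 12·36.5 − 2.5·40 = 338.0000; (r_i+r_j)·cross = 14.5·338.0000 = 4901.0000
edge 9: (2.5,36.5)→(0.5,27)  cross = 2.5·27 − 0.5·36.5 = 49.2500; (r_i+r_j)·cross = 3·49.2500 = 147.7500
Σcross = 1123.5000 → A = |Σcross|/2 = 561.7500 mm²
Σ(r_i+r_j)·cross = 33720.2500 → first moment M = |Σ|/6 = 5620.0417
R_c = M/A = 5620.0417/561.7500 = 10.0045 mm
θ = 118° = 2.059489 rad
V = θ·R_c·A = 2.059489·10.0045·561.7500 = 11574.411 mm³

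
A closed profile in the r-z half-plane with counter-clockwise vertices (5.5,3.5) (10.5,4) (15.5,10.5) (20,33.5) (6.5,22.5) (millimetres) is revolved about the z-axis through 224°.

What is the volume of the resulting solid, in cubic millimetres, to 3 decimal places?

Volume = 11037.602 mm³

Profile (r,z), 5 vertices: (5.5,3.5) (10.5,4) (15.5,10.5) (20,33.5) (6.5,22.5)
edge 0: (5.5,3.5)→(10.5,4)  cross = 5.5·4 − 10.5·3.5 = -14.7500; (r_i+r_j)·cross = 16·-14.7500 = -236.0000
edge 1: (10.5,4)→(15.5,10.5)  cross = 10.5·10.5 − 15.5·4 = 48.2500; (r_i+r_j)·cross = 26·48.2500 = 1254.5000
edge 2: (15.5,10.5)→(20,33.5)  cross = 15.5·33.5 − 20·10.5 = 309.2500; (r_i+r_j)·cross = 35.5·309.2500 = 10978.3750
edge 3: (20,33.5)→(6.5,22.5)  cross = 20·22.5 − 6.5·33.5 = 232.2500; (r_i+r_j)·cross = 26.5·232.2500 = 6154.6250
edge 4: (6.5,22.5)→(5.5,3.5)  cross = 6.5·3.5 − 5.5·22.5 = -101.0000; (r_i+r_j)·cross = 12·-101.0000 = -1212.0000
Σcross = 474.0000 → A = |Σcross|/2 = 237.0000 mm²
Σ(r_i+r_j)·cross = 16939.5000 → first moment M = |Σ|/6 = 2823.2500
R_c = M/A = 2823.2500/237.0000 = 11.9124 mm
θ = 224° = 3.909538 rad
V = θ·R_c·A = 3.909538·11.9124·237.0000 = 11037.602 mm³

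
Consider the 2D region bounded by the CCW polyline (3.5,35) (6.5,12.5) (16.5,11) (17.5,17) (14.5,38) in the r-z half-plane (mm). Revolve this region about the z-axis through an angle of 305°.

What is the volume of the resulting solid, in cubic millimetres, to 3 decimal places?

Volume = 16136.780 mm³

Profile (r,z), 5 vertices: (3.5,35) (6.5,12.5) (16.5,11) (17.5,17) (14.5,38)
edge 0: (3.5,35)→(6.5,12.5)  cross = 3.5·12.5 − 6.5·35 = -183.7500; (r_i+r_j)·cross = 10·-183.7500 = -1837.5000
edge 1: (6.5,12.5)→(16.5,11)  cross = 6.5·11 − 16.5·12.5 = -134.7500; (r_i+r_j)·cross = 23·-134.7500 = -3099.2500
edge 2: (16.5,11)→(17.5,17)  cross = 16.5·17 − 17.5·11 = 88.0000; (r_i+r_j)·cross = 34·88.0000 = 2992.0000
edge 3: (17.5,17)→(14.5,38)  cross = 17.5·38 − 14.5·17 = 418.5000; (r_i+r_j)·cross = 32·418.5000 = 13392.0000
edge 4: (14.5,38)→(3.5,35)  cross = 14.5·35 − 3.5·38 = 374.5000; (r_i+r_j)·cross = 18·374.5000 = 6741.0000
Σcross = 562.5000 → A = |Σcross|/2 = 281.2500 mm²
Σ(r_i+r_j)·cross = 18188.2500 → first moment M = |Σ|/6 = 3031.3750
R_c = M/A = 3031.3750/281.2500 = 10.7782 mm
θ = 305° = 5.323254 rad
V = θ·R_c·A = 5.323254·10.7782·281.2500 = 16136.780 mm³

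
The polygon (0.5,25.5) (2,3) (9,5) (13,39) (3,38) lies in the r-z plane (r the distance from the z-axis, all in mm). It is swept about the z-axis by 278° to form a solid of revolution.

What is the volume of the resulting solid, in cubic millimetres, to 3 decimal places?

Volume = 9877.490 mm³

Profile (r,z), 5 vertices: (0.5,25.5) (2,3) (9,5) (13,39) (3,38)
edge 0: (0.5,25.5)→(2,3)  cross = 0.5·3 − 2·25.5 = -49.5000; (r_i+r_j)·cross = 2.5·-49.5000 = -123.7500
edge 1: (2,3)→(9,5)  cross = 2·5 − 9·3 = -17.0000; (r_i+r_j)·cross = 11·-17.0000 = -187.0000
edge 2: (9,5)→(13,39)  cross = 9·39 − 13·5 = 286.0000; (r_i+r_j)·cross = 22·286.0000 = 6292.0000
edge 3: (13,39)→(3,38)  cross = 13·38 − 3·39 = 377.0000; (r_i+r_j)·cross = 16·377.0000 = 6032.0000
edge 4: (3,38)→(0.5,25.5)  cross = 3·25.5 − 0.5·38 = 57.5000; (r_i+r_j)·cross = 3.5·57.5000 = 201.2500
Σcross = 654.0000 → A = |Σcross|/2 = 327.0000 mm²
Σ(r_i+r_j)·cross = 12214.5000 → first moment M = |Σ|/6 = 2035.7500
R_c = M/A = 2035.7500/327.0000 = 6.2255 mm
θ = 278° = 4.852015 rad
V = θ·R_c·A = 4.852015·6.2255·327.0000 = 9877.490 mm³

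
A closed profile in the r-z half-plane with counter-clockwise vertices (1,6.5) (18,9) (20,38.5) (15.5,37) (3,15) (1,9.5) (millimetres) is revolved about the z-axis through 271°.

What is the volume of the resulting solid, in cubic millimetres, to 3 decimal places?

Profile (r,z), 6 vertices: (1,6.5) (18,9) (20,38.5) (15.5,37) (3,15) (1,9.5)
edge 0: (1,6.5)→(18,9)  cross = 1·9 − 18·6.5 = -108.0000; (r_i+r_j)·cross = 19·-108.0000 = -2052.0000
edge 1: (18,9)→(20,38.5)  cross = 18·38.5 − 20·9 = 513.0000; (r_i+r_j)·cross = 38·513.0000 = 19494.0000
edge 2: (20,38.5)→(15.5,37)  cross = 20·37 − 15.5·38.5 = 143.2500; (r_i+r_j)·cross = 35.5·143.2500 = 5085.3750
edge 3: (15.5,37)→(3,15)  cross = 15.5·15 − 3·37 = 121.5000; (r_i+r_j)·cross = 18.5·121.5000 = 2247.7500
edge 4: (3,15)→(1,9.5)  cross = 3·9.5 − 1·15 = 13.5000; (r_i+r_j)·cross = 4·13.5000 = 54.0000
edge 5: (1,9.5)→(1,6.5)  cross = 1·6.5 − 1·9.5 = -3.0000; (r_i+r_j)·cross = 2·-3.0000 = -6.0000
Σcross = 680.2500 → A = |Σcross|/2 = 340.1250 mm²
Σ(r_i+r_j)·cross = 24823.1250 → first moment M = |Σ|/6 = 4137.1875
R_c = M/A = 4137.1875/340.1250 = 12.1637 mm
θ = 271° = 4.729842 rad
V = θ·R_c·A = 4.729842·12.1637·340.1250 = 19568.244 mm³

Volume = 19568.244 mm³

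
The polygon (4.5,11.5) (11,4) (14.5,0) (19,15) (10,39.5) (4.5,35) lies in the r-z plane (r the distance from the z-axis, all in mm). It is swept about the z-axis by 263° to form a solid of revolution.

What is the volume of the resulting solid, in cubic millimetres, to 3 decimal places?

Volume = 17661.525 mm³

Profile (r,z), 6 vertices: (4.5,11.5) (11,4) (14.5,0) (19,15) (10,39.5) (4.5,35)
edge 0: (4.5,11.5)→(11,4)  cross = 4.5·4 − 11·11.5 = -108.5000; (r_i+r_j)·cross = 15.5·-108.5000 = -1681.7500
edge 1: (11,4)→(14.5,0)  cross = 11·0 − 14.5·4 = -58.0000; (r_i+r_j)·cross = 25.5·-58.0000 = -1479.0000
edge 2: (14.5,0)→(19,15)  cross = 14.5·15 − 19·0 = 217.5000; (r_i+r_j)·cross = 33.5·217.5000 = 7286.2500
edge 3: (19,15)→(10,39.5)  cross = 19·39.5 − 10·15 = 600.5000; (r_i+r_j)·cross = 29·600.5000 = 17414.5000
edge 4: (10,39.5)→(4.5,35)  cross = 10·35 − 4.5·39.5 = 172.2500; (r_i+r_j)·cross = 14.5·172.2500 = 2497.6250
edge 5: (4.5,35)→(4.5,11.5)  cross = 4.5·11.5 − 4.5·35 = -105.7500; (r_i+r_j)·cross = 9·-105.7500 = -951.7500
Σcross = 718.0000 → A = |Σcross|/2 = 359.0000 mm²
Σ(r_i+r_j)·cross = 23085.8750 → first moment M = |Σ|/6 = 3847.6458
R_c = M/A = 3847.6458/359.0000 = 10.7177 mm
θ = 263° = 4.590216 rad
V = θ·R_c·A = 4.590216·10.7177·359.0000 = 17661.525 mm³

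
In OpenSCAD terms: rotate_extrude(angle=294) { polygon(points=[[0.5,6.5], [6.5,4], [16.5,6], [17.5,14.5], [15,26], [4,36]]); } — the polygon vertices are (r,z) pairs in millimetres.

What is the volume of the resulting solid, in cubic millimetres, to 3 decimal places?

Volume = 16848.091 mm³

Profile (r,z), 6 vertices: (0.5,6.5) (6.5,4) (16.5,6) (17.5,14.5) (15,26) (4,36)
edge 0: (0.5,6.5)→(6.5,4)  cross = 0.5·4 − 6.5·6.5 = -40.2500; (r_i+r_j)·cross = 7·-40.2500 = -281.7500
edge 1: (6.5,4)→(16.5,6)  cross = 6.5·6 − 16.5·4 = -27.0000; (r_i+r_j)·cross = 23·-27.0000 = -621.0000
edge 2: (16.5,6)→(17.5,14.5)  cross = 16.5·14.5 − 17.5·6 = 134.2500; (r_i+r_j)·cross = 34·134.2500 = 4564.5000
edge 3: (17.5,14.5)→(15,26)  cross = 17.5·26 − 15·14.5 = 237.5000; (r_i+r_j)·cross = 32.5·237.5000 = 7718.7500
edge 4: (15,26)→(4,36)  cross = 15·36 − 4·26 = 436.0000; (r_i+r_j)·cross = 19·436.0000 = 8284.0000
edge 5: (4,36)→(0.5,6.5)  cross = 4·6.5 − 0.5·36 = 8.0000; (r_i+r_j)·cross = 4.5·8.0000 = 36.0000
Σcross = 748.5000 → A = |Σcross|/2 = 374.2500 mm²
Σ(r_i+r_j)·cross = 19700.5000 → first moment M = |Σ|/6 = 3283.4167
R_c = M/A = 3283.4167/374.2500 = 8.7733 mm
θ = 294° = 5.131268 rad
V = θ·R_c·A = 5.131268·8.7733·374.2500 = 16848.091 mm³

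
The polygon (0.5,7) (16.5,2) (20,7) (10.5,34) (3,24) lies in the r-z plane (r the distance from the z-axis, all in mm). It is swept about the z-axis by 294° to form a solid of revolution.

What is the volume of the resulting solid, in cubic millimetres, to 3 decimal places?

Volume = 18270.735 mm³

Profile (r,z), 5 vertices: (0.5,7) (16.5,2) (20,7) (10.5,34) (3,24)
edge 0: (0.5,7)→(16.5,2)  cross = 0.5·2 − 16.5·7 = -114.5000; (r_i+r_j)·cross = 17·-114.5000 = -1946.5000
edge 1: (16.5,2)→(20,7)  cross = 16.5·7 − 20·2 = 75.5000; (r_i+r_j)·cross = 36.5·75.5000 = 2755.7500
edge 2: (20,7)→(10.5,34)  cross = 20·34 − 10.5·7 = 606.5000; (r_i+r_j)·cross = 30.5·606.5000 = 18498.2500
edge 3: (10.5,34)→(3,24)  cross = 10.5·24 − 3·34 = 150.0000; (r_i+r_j)·cross = 13.5·150.0000 = 2025.0000
edge 4: (3,24)→(0.5,7)  cross = 3·7 − 0.5·24 = 9.0000; (r_i+r_j)·cross = 3.5·9.0000 = 31.5000
Σcross = 726.5000 → A = |Σcross|/2 = 363.2500 mm²
Σ(r_i+r_j)·cross = 21364.0000 → first moment M = |Σ|/6 = 3560.6667
R_c = M/A = 3560.6667/363.2500 = 9.8022 mm
θ = 294° = 5.131268 rad
V = θ·R_c·A = 5.131268·9.8022·363.2500 = 18270.735 mm³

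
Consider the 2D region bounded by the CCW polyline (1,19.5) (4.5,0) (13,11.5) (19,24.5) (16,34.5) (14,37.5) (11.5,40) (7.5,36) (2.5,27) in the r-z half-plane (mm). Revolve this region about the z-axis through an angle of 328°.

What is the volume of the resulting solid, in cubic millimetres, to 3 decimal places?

Profile (r,z), 9 vertices: (1,19.5) (4.5,0) (13,11.5) (19,24.5) (16,34.5) (14,37.5) (11.5,40) (7.5,36) (2.5,27)
edge 0: (1,19.5)→(4.5,0)  cross = 1·0 − 4.5·19.5 = -87.7500; (r_i+r_j)·cross = 5.5·-87.7500 = -482.6250
edge 1: (4.5,0)→(13,11.5)  cross = 4.5·11.5 − 13·0 = 51.7500; (r_i+r_j)·cross = 17.5·51.7500 = 905.6250
edge 2: (13,11.5)→(19,24.5)  cross = 13·24.5 − 19·11.5 = 100.0000; (r_i+r_j)·cross = 32·100.0000 = 3200.0000
edge 3: (19,24.5)→(16,34.5)  cross = 19·34.5 − 16·24.5 = 263.5000; (r_i+r_j)·cross = 35·263.5000 = 9222.5000
edge 4: (16,34.5)→(14,37.5)  cross = 16·37.5 − 14·34.5 = 117.0000; (r_i+r_j)·cross = 30·117.0000 = 3510.0000
edge 5: (14,37.5)→(11.5,40)  cross = 14·40 − 11.5·37.5 = 128.7500; (r_i+r_j)·cross = 25.5·128.7500 = 3283.1250
edge 6: (11.5,40)→(7.5,36)  cross = 11.5·36 − 7.5·40 = 114.0000; (r_i+r_j)·cross = 19·114.0000 = 2166.0000
edge 7: (7.5,36)→(2.5,27)  cross = 7.5·27 − 2.5·36 = 112.5000; (r_i+r_j)·cross = 10·112.5000 = 1125.0000
edge 8: (2.5,27)→(1,19.5)  cross = 2.5·19.5 − 1·27 = 21.7500; (r_i+r_j)·cross = 3.5·21.7500 = 76.1250
Σcross = 821.5000 → A = |Σcross|/2 = 410.7500 mm²
Σ(r_i+r_j)·cross = 23005.7500 → first moment M = |Σ|/6 = 3834.2917
R_c = M/A = 3834.2917/410.7500 = 9.3349 mm
θ = 328° = 5.724680 rad
V = θ·R_c·A = 5.724680·9.3349·410.7500 = 21950.093 mm³

Volume = 21950.093 mm³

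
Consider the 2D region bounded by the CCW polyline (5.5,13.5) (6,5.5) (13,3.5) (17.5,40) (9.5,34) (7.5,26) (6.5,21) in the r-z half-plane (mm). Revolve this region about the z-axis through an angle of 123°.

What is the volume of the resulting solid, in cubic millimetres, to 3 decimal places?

Profile (r,z), 7 vertices: (5.5,13.5) (6,5.5) (13,3.5) (17.5,40) (9.5,34) (7.5,26) (6.5,21)
edge 0: (5.5,13.5)→(6,5.5)  cross = 5.5·5.5 − 6·13.5 = -50.7500; (r_i+r_j)·cross = 11.5·-50.7500 = -583.6250
edge 1: (6,5.5)→(13,3.5)  cross = 6·3.5 − 13·5.5 = -50.5000; (r_i+r_j)·cross = 19·-50.5000 = -959.5000
edge 2: (13,3.5)→(17.5,40)  cross = 13·40 − 17.5·3.5 = 458.7500; (r_i+r_j)·cross = 30.5·458.7500 = 13991.8750
edge 3: (17.5,40)→(9.5,34)  cross = 17.5·34 − 9.5·40 = 215.0000; (r_i+r_j)·cross = 27·215.0000 = 5805.0000
edge 4: (9.5,34)→(7.5,26)  cross = 9.5·26 − 7.5·34 = -8.0000; (r_i+r_j)·cross = 17·-8.0000 = -136.0000
edge 5: (7.5,26)→(6.5,21)  cross = 7.5·21 − 6.5·26 = -11.5000; (r_i+r_j)·cross = 14·-11.5000 = -161.0000
edge 6: (6.5,21)→(5.5,13.5)  cross = 6.5·13.5 − 5.5·21 = -27.7500; (r_i+r_j)·cross = 12·-27.7500 = -333.0000
Σcross = 525.2500 → A = |Σcross|/2 = 262.6250 mm²
Σ(r_i+r_j)·cross = 17623.7500 → first moment M = |Σ|/6 = 2937.2917
R_c = M/A = 2937.2917/262.6250 = 11.1844 mm
θ = 123° = 2.146755 rad
V = θ·R_c·A = 2.146755·11.1844·262.6250 = 6305.646 mm³

Volume = 6305.646 mm³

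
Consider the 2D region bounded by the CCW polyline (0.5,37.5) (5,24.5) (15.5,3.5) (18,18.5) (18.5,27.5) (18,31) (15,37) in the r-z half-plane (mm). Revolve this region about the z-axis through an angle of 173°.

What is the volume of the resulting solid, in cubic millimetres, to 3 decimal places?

Profile (r,z), 7 vertices: (0.5,37.5) (5,24.5) (15.5,3.5) (18,18.5) (18.5,27.5) (18,31) (15,37)
edge 0: (0.5,37.5)→(5,24.5)  cross = 0.5·24.5 − 5·37.5 = -175.2500; (r_i+r_j)·cross = 5.5·-175.2500 = -963.8750
edge 1: (5,24.5)→(15.5,3.5)  cross = 5·3.5 − 15.5·24.5 = -362.2500; (r_i+r_j)·cross = 20.5·-362.2500 = -7426.1250
edge 2: (15.5,3.5)→(18,18.5)  cross = 15.5·18.5 − 18·3.5 = 223.7500; (r_i+r_j)·cross = 33.5·223.7500 = 7495.6250
edge 3: (18,18.5)→(18.5,27.5)  cross = 18·27.5 − 18.5·18.5 = 152.7500; (r_i+r_j)·cross = 36.5·152.7500 = 5575.3750
edge 4: (18.5,27.5)→(18,31)  cross = 18.5·31 − 18·27.5 = 78.5000; (r_i+r_j)·cross = 36.5·78.5000 = 2865.2500
edge 5: (18,31)→(15,37)  cross = 18·37 − 15·31 = 201.0000; (r_i+r_j)·cross = 33·201.0000 = 6633.0000
edge 6: (15,37)→(0.5,37.5)  cross = 15·37.5 − 0.5·37 = 544.0000; (r_i+r_j)·cross = 15.5·544.0000 = 8432.0000
Σcross = 662.5000 → A = |Σcross|/2 = 331.2500 mm²
Σ(r_i+r_j)·cross = 22611.2500 → first moment M = |Σ|/6 = 3768.5417
R_c = M/A = 3768.5417/331.2500 = 11.3767 mm
θ = 173° = 3.019420 rad
V = θ·R_c·A = 3.019420·11.3767·331.2500 = 11378.809 mm³

Volume = 11378.809 mm³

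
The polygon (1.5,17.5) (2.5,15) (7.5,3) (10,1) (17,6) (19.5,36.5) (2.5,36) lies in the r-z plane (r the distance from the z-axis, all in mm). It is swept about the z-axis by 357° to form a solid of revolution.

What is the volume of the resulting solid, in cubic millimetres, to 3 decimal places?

Profile (r,z), 7 vertices: (1.5,17.5) (2.5,15) (7.5,3) (10,1) (17,6) (19.5,36.5) (2.5,36)
edge 0: (1.5,17.5)→(2.5,15)  cross = 1.5·15 − 2.5·17.5 = -21.2500; (r_i+r_j)·cross = 4·-21.2500 = -85.0000
edge 1: (2.5,15)→(7.5,3)  cross = 2.5·3 − 7.5·15 = -105.0000; (r_i+r_j)·cross = 10·-105.0000 = -1050.0000
edge 2: (7.5,3)→(10,1)  cross = 7.5·1 − 10·3 = -22.5000; (r_i+r_j)·cross = 17.5·-22.5000 = -393.7500
edge 3: (10,1)→(17,6)  cross = 10·6 − 17·1 = 43.0000; (r_i+r_j)·cross = 27·43.0000 = 1161.0000
edge 4: (17,6)→(19.5,36.5)  cross = 17·36.5 − 19.5·6 = 503.5000; (r_i+r_j)·cross = 36.5·503.5000 = 18377.7500
edge 5: (19.5,36.5)→(2.5,36)  cross = 19.5·36 − 2.5·36.5 = 610.7500; (r_i+r_j)·cross = 22·610.7500 = 13436.5000
edge 6: (2.5,36)→(1.5,17.5)  cross = 2.5·17.5 − 1.5·36 = -10.2500; (r_i+r_j)·cross = 4·-10.2500 = -41.0000
Σcross = 998.2500 → A = |Σcross|/2 = 499.1250 mm²
Σ(r_i+r_j)·cross = 31405.5000 → first moment M = |Σ|/6 = 5234.2500
R_c = M/A = 5234.2500/499.1250 = 10.4869 mm
θ = 357° = 6.230825 rad
V = θ·R_c·A = 6.230825·10.4869·499.1250 = 32613.698 mm³

Volume = 32613.698 mm³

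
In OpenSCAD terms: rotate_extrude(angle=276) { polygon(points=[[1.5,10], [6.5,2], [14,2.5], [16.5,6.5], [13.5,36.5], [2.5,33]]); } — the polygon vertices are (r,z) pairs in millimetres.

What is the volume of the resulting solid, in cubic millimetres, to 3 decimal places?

Profile (r,z), 6 vertices: (1.5,10) (6.5,2) (14,2.5) (16.5,6.5) (13.5,36.5) (2.5,33)
edge 0: (1.5,10)→(6.5,2)  cross = 1.5·2 − 6.5·10 = -62.0000; (r_i+r_j)·cross = 8·-62.0000 = -496.0000
edge 1: (6.5,2)→(14,2.5)  cross = 6.5·2.5 − 14·2 = -11.7500; (r_i+r_j)·cross = 20.5·-11.7500 = -240.8750
edge 2: (14,2.5)→(16.5,6.5)  cross = 14·6.5 − 16.5·2.5 = 49.7500; (r_i+r_j)·cross = 30.5·49.7500 = 1517.3750
edge 3: (16.5,6.5)→(13.5,36.5)  cross = 16.5·36.5 − 13.5·6.5 = 514.5000; (r_i+r_j)·cross = 30·514.5000 = 15435.0000
edge 4: (13.5,36.5)→(2.5,33)  cross = 13.5·33 − 2.5·36.5 = 354.2500; (r_i+r_j)·cross = 16·354.2500 = 5668.0000
edge 5: (2.5,33)→(1.5,10)  cross = 2.5·10 − 1.5·33 = -24.5000; (r_i+r_j)·cross = 4·-24.5000 = -98.0000
Σcross = 820.2500 → A = |Σcross|/2 = 410.1250 mm²
Σ(r_i+r_j)·cross = 21785.5000 → first moment M = |Σ|/6 = 3630.9167
R_c = M/A = 3630.9167/410.1250 = 8.8532 mm
θ = 276° = 4.817109 rad
V = θ·R_c·A = 4.817109·8.8532·410.1250 = 17490.520 mm³

Volume = 17490.520 mm³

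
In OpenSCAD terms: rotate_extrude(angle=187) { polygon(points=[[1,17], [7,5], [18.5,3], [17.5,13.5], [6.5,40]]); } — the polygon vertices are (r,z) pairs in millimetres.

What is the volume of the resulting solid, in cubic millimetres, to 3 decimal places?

Volume = 10655.379 mm³

Profile (r,z), 5 vertices: (1,17) (7,5) (18.5,3) (17.5,13.5) (6.5,40)
edge 0: (1,17)→(7,5)  cross = 1·5 − 7·17 = -114.0000; (r_i+r_j)·cross = 8·-114.0000 = -912.0000
edge 1: (7,5)→(18.5,3)  cross = 7·3 − 18.5·5 = -71.5000; (r_i+r_j)·cross = 25.5·-71.5000 = -1823.2500
edge 2: (18.5,3)→(17.5,13.5)  cross = 18.5·13.5 − 17.5·3 = 197.2500; (r_i+r_j)·cross = 36·197.2500 = 7101.0000
edge 3: (17.5,13.5)→(6.5,40)  cross = 17.5·40 − 6.5·13.5 = 612.2500; (r_i+r_j)·cross = 24·612.2500 = 14694.0000
edge 4: (6.5,40)→(1,17)  cross = 6.5·17 − 1·40 = 70.5000; (r_i+r_j)·cross = 7.5·70.5000 = 528.7500
Σcross = 694.5000 → A = |Σcross|/2 = 347.2500 mm²
Σ(r_i+r_j)·cross = 19588.5000 → first moment M = |Σ|/6 = 3264.7500
R_c = M/A = 3264.7500/347.2500 = 9.4017 mm
θ = 187° = 3.263766 rad
V = θ·R_c·A = 3.263766·9.4017·347.2500 = 10655.379 mm³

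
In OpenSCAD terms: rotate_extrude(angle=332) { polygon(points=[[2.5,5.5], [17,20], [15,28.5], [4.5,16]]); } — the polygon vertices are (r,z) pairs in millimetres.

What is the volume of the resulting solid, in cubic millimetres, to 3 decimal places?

Volume = 6883.979 mm³

Profile (r,z), 4 vertices: (2.5,5.5) (17,20) (15,28.5) (4.5,16)
edge 0: (2.5,5.5)→(17,20)  cross = 2.5·20 − 17·5.5 = -43.5000; (r_i+r_j)·cross = 19.5·-43.5000 = -848.2500
edge 1: (17,20)→(15,28.5)  cross = 17·28.5 − 15·20 = 184.5000; (r_i+r_j)·cross = 32·184.5000 = 5904.0000
edge 2: (15,28.5)→(4.5,16)  cross = 15·16 − 4.5·28.5 = 111.7500; (r_i+r_j)·cross = 19.5·111.7500 = 2179.1250
edge 3: (4.5,16)→(2.5,5.5)  cross = 4.5·5.5 − 2.5·16 = -15.2500; (r_i+r_j)·cross = 7·-15.2500 = -106.7500
Σcross = 237.5000 → A = |Σcross|/2 = 118.7500 mm²
Σ(r_i+r_j)·cross = 7128.1250 → first moment M = |Σ|/6 = 1188.0208
R_c = M/A = 1188.0208/118.7500 = 10.0044 mm
θ = 332° = 5.794493 rad
V = θ·R_c·A = 5.794493·10.0044·118.7500 = 6883.979 mm³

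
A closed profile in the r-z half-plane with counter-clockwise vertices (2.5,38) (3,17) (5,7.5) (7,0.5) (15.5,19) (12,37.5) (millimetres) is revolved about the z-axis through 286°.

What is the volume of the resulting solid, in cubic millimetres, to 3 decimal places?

Volume = 13553.867 mm³

Profile (r,z), 6 vertices: (2.5,38) (3,17) (5,7.5) (7,0.5) (15.5,19) (12,37.5)
edge 0: (2.5,38)→(3,17)  cross = 2.5·17 − 3·38 = -71.5000; (r_i+r_j)·cross = 5.5·-71.5000 = -393.2500
edge 1: (3,17)→(5,7.5)  cross = 3·7.5 − 5·17 = -62.5000; (r_i+r_j)·cross = 8·-62.5000 = -500.0000
edge 2: (5,7.5)→(7,0.5)  cross = 5·0.5 − 7·7.5 = -50.0000; (r_i+r_j)·cross = 12·-50.0000 = -600.0000
edge 3: (7,0.5)→(15.5,19)  cross = 7·19 − 15.5·0.5 = 125.2500; (r_i+r_j)·cross = 22.5·125.2500 = 2818.1250
edge 4: (15.5,19)→(12,37.5)  cross = 15.5·37.5 − 12·19 = 353.2500; (r_i+r_j)·cross = 27.5·353.2500 = 9714.3750
edge 5: (12,37.5)→(2.5,38)  cross = 12·38 − 2.5·37.5 = 362.2500; (r_i+r_j)·cross = 14.5·362.2500 = 5252.6250
Σcross = 656.7500 → A = |Σcross|/2 = 328.3750 mm²
Σ(r_i+r_j)·cross = 16291.8750 → first moment M = |Σ|/6 = 2715.3125
R_c = M/A = 2715.3125/328.3750 = 8.2689 mm
θ = 286° = 4.991642 rad
V = θ·R_c·A = 4.991642·8.2689·328.3750 = 13553.867 mm³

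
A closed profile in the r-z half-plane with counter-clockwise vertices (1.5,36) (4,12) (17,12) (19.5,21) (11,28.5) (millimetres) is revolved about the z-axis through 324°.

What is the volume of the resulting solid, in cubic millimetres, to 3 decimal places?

Volume = 13987.313 mm³

Profile (r,z), 5 vertices: (1.5,36) (4,12) (17,12) (19.5,21) (11,28.5)
edge 0: (1.5,36)→(4,12)  cross = 1.5·12 − 4·36 = -126.0000; (r_i+r_j)·cross = 5.5·-126.0000 = -693.0000
edge 1: (4,12)→(17,12)  cross = 4·12 − 17·12 = -156.0000; (r_i+r_j)·cross = 21·-156.0000 = -3276.0000
edge 2: (17,12)→(19.5,21)  cross = 17·21 − 19.5·12 = 123.0000; (r_i+r_j)·cross = 36.5·123.0000 = 4489.5000
edge 3: (19.5,21)→(11,28.5)  cross = 19.5·28.5 − 11·21 = 324.7500; (r_i+r_j)·cross = 30.5·324.7500 = 9904.8750
edge 4: (11,28.5)→(1.5,36)  cross = 11·36 − 1.5·28.5 = 353.2500; (r_i+r_j)·cross = 12.5·353.2500 = 4415.6250
Σcross = 519.0000 → A = |Σcross|/2 = 259.5000 mm²
Σ(r_i+r_j)·cross = 14841.0000 → first moment M = |Σ|/6 = 2473.5000
R_c = M/A = 2473.5000/259.5000 = 9.5318 mm
θ = 324° = 5.654867 rad
V = θ·R_c·A = 5.654867·9.5318·259.5000 = 13987.313 mm³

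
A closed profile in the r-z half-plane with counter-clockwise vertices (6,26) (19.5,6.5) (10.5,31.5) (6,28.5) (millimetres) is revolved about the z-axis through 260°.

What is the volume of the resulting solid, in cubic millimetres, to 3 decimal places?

Volume = 4602.237 mm³

Profile (r,z), 4 vertices: (6,26) (19.5,6.5) (10.5,31.5) (6,28.5)
edge 0: (6,26)→(19.5,6.5)  cross = 6·6.5 − 19.5·26 = -468.0000; (r_i+r_j)·cross = 25.5·-468.0000 = -11934.0000
edge 1: (19.5,6.5)→(10.5,31.5)  cross = 19.5·31.5 − 10.5·6.5 = 546.0000; (r_i+r_j)·cross = 30·546.0000 = 16380.0000
edge 2: (10.5,31.5)→(6,28.5)  cross = 10.5·28.5 − 6·31.5 = 110.2500; (r_i+r_j)·cross = 16.5·110.2500 = 1819.1250
edge 3: (6,28.5)→(6,26)  cross = 6·26 − 6·28.5 = -15.0000; (r_i+r_j)·cross = 12·-15.0000 = -180.0000
Σcross = 173.2500 → A = |Σcross|/2 = 86.6250 mm²
Σ(r_i+r_j)·cross = 6085.1250 → first moment M = |Σ|/6 = 1014.1875
R_c = M/A = 1014.1875/86.6250 = 11.7078 mm
θ = 260° = 4.537856 rad
V = θ·R_c·A = 4.537856·11.7078·86.6250 = 4602.237 mm³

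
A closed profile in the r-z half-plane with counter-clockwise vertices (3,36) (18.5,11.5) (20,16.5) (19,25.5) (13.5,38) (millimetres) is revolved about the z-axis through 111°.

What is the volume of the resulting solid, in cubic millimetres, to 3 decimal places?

Profile (r,z), 5 vertices: (3,36) (18.5,11.5) (20,16.5) (19,25.5) (13.5,38)
edge 0: (3,36)→(18.5,11.5)  cross = 3·11.5 − 18.5·36 = -631.5000; (r_i+r_j)·cross = 21.5·-631.5000 = -13577.2500
edge 1: (18.5,11.5)→(20,16.5)  cross = 18.5·16.5 − 20·11.5 = 75.2500; (r_i+r_j)·cross = 38.5·75.2500 = 2897.1250
edge 2: (20,16.5)→(19,25.5)  cross = 20·25.5 − 19·16.5 = 196.5000; (r_i+r_j)·cross = 39·196.5000 = 7663.5000
edge 3: (19,25.5)→(13.5,38)  cross = 19·38 − 13.5·25.5 = 377.7500; (r_i+r_j)·cross = 32.5·377.7500 = 12276.8750
edge 4: (13.5,38)→(3,36)  cross = 13.5·36 − 3·38 = 372.0000; (r_i+r_j)·cross = 16.5·372.0000 = 6138.0000
Σcross = 390.0000 → A = |Σcross|/2 = 195.0000 mm²
Σ(r_i+r_j)·cross = 15398.2500 → first moment M = |Σ|/6 = 2566.3750
R_c = M/A = 2566.3750/195.0000 = 13.1609 mm
θ = 111° = 1.937315 rad
V = θ·R_c·A = 1.937315·13.1609·195.0000 = 4971.878 mm³

Volume = 4971.878 mm³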